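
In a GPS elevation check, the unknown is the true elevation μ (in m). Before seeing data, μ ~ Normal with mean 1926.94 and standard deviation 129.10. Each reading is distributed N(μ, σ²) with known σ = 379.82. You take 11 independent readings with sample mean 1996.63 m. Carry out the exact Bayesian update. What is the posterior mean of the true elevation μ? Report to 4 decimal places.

For Normal data with known variance σ², a Normal(μ₀, σ₀²) prior on μ is conjugate. Posterior precision = 1/σ₀² + n/σ²; posterior mean is the precision-weighted average of μ₀ and x̄.
n·x̄ = 11·1996.63 = 21962.93.
σ₀² = 129.10² = 16666.81, σ² = 379.82² = 144263.2324; σ² + n·σ₀² = 144263.2324 + 11·16666.81 = 327598.1424.
Posterior mean = (μ₀/σ₀² + n·x̄/σ²)/(1/σ₀² + n/σ²) = (σ²·μ₀ + σ₀²·n·x̄)/(σ² + n·σ₀²) = (144263.2324·1926.94 + 16666.81·21962.93)/327598.1424 = 644038574.394156/327598.1424 = 1965.9409.

1965.9409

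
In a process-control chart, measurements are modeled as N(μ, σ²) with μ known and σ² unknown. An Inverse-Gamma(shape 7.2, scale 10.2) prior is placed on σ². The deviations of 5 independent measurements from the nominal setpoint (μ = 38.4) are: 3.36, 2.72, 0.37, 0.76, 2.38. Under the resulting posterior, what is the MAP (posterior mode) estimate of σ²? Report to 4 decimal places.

2.1246

With known mean μ and an Inverse-Gamma(α, β) prior on σ², the Normal likelihood is conjugate: posterior is Inv-Gamma(α + n/2, β + Σ(xᵢ−μ)²/2).
Σ(xᵢ−μ)² = (3.36)² + (2.72)² + (0.37)² + (0.76)² + (2.38)² = 25.0669.
Posterior: Inv-Gamma(7.2 + 5/2, 10.2 + 25.0669/2) = Inv-Gamma(9.70, 22.73345).
Mode = β/(α+1) = 22.73345/10.70 = 2.1246.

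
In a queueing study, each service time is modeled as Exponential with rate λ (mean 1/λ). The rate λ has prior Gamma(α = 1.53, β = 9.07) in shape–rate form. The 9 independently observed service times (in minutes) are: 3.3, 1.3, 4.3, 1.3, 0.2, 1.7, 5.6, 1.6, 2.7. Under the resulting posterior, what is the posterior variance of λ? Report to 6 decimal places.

0.010908

With a Gamma(shape α, rate β) prior on the exponential rate λ, the posterior after n observations with total T = Σxᵢ is Gamma(α+n, β+T).
Sum of observations T = 22.0 minutes; n = 9.
Posterior: Gamma(1.53+9, 9.07+22.0) = Gamma(10.53, 31.07).
Var = α/β² = 0.010908.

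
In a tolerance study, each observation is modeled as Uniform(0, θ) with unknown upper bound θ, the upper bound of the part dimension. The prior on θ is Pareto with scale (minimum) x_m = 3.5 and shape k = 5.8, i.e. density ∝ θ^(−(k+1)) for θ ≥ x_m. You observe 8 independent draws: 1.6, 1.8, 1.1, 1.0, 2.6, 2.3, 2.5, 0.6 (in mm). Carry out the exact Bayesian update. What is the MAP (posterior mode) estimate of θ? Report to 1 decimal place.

3.5

A Pareto(scale x_m, shape k) prior on the upper bound θ of Uniform(0, θ) is conjugate: posterior is Pareto(max(x_m, max xᵢ), k + n).
Sample maximum = 2.6; prior scale x_m = 3.5 → posterior scale = max = 3.5.
Posterior shape = 5.8 + 8 = 13.8.
The Pareto density is decreasing on [x_m, ∞), so the mode is x_m = 3.5.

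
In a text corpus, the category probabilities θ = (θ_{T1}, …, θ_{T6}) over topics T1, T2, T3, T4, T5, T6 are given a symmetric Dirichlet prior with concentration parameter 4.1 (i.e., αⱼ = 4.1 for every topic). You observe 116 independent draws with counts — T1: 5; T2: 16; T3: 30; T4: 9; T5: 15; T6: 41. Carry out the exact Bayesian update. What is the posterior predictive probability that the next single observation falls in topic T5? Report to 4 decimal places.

The Dirichlet prior is conjugate to the Multinomial likelihood: each posterior αⱼ = prior αⱼ + observed count nⱼ.
Posterior concentration: (9.1, 20.1, 34.1, 13.1, 19.1, 45.1), total = 140.6.
P(next = T5 | data) = α_{T5}/Σα = 0.1358.

0.1358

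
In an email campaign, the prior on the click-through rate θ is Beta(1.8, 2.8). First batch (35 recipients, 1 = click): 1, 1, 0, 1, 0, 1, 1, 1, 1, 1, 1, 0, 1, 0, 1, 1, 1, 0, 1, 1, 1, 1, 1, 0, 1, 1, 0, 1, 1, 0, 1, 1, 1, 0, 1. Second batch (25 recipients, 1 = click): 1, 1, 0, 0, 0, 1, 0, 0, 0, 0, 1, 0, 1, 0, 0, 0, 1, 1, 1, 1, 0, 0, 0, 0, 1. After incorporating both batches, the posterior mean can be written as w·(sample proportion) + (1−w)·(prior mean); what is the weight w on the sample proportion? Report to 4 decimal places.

0.9288

The Beta prior is conjugate to a Binomial/Bernoulli likelihood; the update adds successes to α and failures to β.
Total number of recipients: n = 35 + 25 = 60.
Posterior mean = (α₀+k)/(α₀+β₀+n) = [n/(α₀+β₀+n)]·(k/n) + [(α₀+β₀)/(α₀+β₀+n)]·α₀/(α₀+β₀), so only n and the prior enter the weight.
The weight on the data is w = n/(α₀+β₀+n) = 60/(1.8+2.8+60) = 60/64.6 = 0.9288.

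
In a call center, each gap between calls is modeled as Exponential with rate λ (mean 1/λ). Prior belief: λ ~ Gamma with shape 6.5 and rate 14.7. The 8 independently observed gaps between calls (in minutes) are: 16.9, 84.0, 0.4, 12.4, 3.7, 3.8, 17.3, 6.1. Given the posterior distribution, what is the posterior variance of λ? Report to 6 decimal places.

0.000571

With a Gamma(shape α, rate β) prior on the exponential rate λ, the posterior after n observations with total T = Σxᵢ is Gamma(α+n, β+T).
Sum of observations T = 144.6 minutes; n = 8.
Posterior: Gamma(6.5+8, 14.7+144.6) = Gamma(14.5, 159.3).
Var = α/β² = 0.000571.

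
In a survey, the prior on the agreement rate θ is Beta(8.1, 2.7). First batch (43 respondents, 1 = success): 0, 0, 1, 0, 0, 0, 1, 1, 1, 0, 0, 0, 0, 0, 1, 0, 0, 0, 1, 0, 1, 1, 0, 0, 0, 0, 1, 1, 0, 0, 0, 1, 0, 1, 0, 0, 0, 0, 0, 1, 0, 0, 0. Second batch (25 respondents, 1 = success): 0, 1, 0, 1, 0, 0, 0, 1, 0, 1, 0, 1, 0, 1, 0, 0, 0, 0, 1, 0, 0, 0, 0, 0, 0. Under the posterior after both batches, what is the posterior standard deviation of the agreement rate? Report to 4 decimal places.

0.0536

The Beta prior is conjugate to a Binomial/Bernoulli likelihood; the update adds successes to α and failures to β.
After batch 1: Beta(8.1+13, 2.7+30) = Beta(21.1, 32.7).
After batch 2: Beta(21.1+7, 32.7+18) = Beta(28.1, 50.7).
Var = αβ/((α+β)²(α+β+1)) = 28.1·50.7/(78.8²·79.8) = 0.00287514; SD = √0.00287514 = 0.0536.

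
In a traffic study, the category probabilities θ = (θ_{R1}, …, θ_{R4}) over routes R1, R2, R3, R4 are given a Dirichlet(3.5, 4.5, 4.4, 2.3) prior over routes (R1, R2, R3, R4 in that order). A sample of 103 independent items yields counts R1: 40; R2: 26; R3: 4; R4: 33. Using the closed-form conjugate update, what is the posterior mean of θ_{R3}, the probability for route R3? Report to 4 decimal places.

0.0714

The Dirichlet prior is conjugate to the Multinomial likelihood: each posterior αⱼ = prior αⱼ + observed count nⱼ.
Posterior concentration: (43.5, 30.5, 8.4, 35.3), total = 117.7.
E[θ_{R3}|data] = α_{R3}/Σα = 8.4/117.7 = 0.0714.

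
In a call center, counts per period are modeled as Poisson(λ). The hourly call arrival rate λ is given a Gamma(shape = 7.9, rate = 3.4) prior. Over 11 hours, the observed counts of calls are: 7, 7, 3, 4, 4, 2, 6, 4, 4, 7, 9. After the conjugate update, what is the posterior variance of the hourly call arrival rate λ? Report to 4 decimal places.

With a Gamma(shape α, rate β) prior, the Poisson likelihood is conjugate: the posterior is Gamma(α + ΣXᵢ, β + n).
Sum of counts S = 57 over n = 11 hours.
Posterior: Gamma(α+S, β+n) = Gamma(7.9+57, 3.4+11) = Gamma(64.9, 14.4).
Var = α/β² = 64.9/14.4² = 0.3130.

0.3130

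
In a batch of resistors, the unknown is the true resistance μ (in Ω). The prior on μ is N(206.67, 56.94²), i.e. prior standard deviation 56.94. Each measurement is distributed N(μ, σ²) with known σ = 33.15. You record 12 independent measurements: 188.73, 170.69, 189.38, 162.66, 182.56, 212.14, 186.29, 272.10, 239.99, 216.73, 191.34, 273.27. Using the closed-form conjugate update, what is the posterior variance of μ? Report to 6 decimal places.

For Normal data with known variance σ², a Normal(μ₀, σ₀²) prior on μ is conjugate. Posterior precision = 1/σ₀² + n/σ²; posterior mean is the precision-weighted average of μ₀ and x̄.
σ₀² = 56.94² = 3242.1636, σ² = 33.15² = 1098.9225; σ² + n·σ₀² = 1098.9225 + 12·3242.1636 = 40004.8857.
Posterior precision = 1/σ₀² + n/σ² = 1/3242.1636 + 12/1098.9225 = (σ² + n·σ₀²)/(σ₀²σ²) = 40004.8857/(3242.1636·1098.9225); posterior variance σₙ² = σ₀²σ²/(σ² + n·σ₀²) = 3242.1636·1098.9225/40004.8857 = 89.061285.

89.061285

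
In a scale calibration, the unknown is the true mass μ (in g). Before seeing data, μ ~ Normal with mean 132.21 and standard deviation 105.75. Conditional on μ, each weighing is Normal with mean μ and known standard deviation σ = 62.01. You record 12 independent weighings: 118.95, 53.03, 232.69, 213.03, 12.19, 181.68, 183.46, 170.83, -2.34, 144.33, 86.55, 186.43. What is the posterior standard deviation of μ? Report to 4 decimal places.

17.6497

For Normal data with known variance σ², a Normal(μ₀, σ₀²) prior on μ is conjugate. Posterior precision = 1/σ₀² + n/σ²; posterior mean is the precision-weighted average of μ₀ and x̄.
σ₀² = 105.75² = 11183.0625, σ² = 62.01² = 3845.2401; σ² + n·σ₀² = 3845.2401 + 12·11183.0625 = 138041.9901.
Posterior precision = 1/σ₀² + n/σ² = 1/11183.0625 + 12/3845.2401 = (σ² + n·σ₀²)/(σ₀²σ²) = 138041.9901/(11183.0625·3845.2401); posterior variance σₙ² = σ₀²σ²/(σ² + n·σ₀²) = 11183.0625·3845.2401/138041.9901 = 311.510725.
Posterior SD = √σₙ² = √(11183.0625·3845.2401/138041.9901) = 17.6497.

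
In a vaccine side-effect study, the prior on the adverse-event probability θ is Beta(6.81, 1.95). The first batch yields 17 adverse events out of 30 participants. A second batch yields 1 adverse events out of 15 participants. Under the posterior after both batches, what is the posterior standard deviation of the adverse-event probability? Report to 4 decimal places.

0.0674

The Beta prior is conjugate to a Binomial/Bernoulli likelihood; the update adds successes to α and failures to β.
After batch 1: Beta(6.81+17, 1.95+13) = Beta(23.81, 14.95).
After batch 2: Beta(23.81+1, 14.95+14) = Beta(24.81, 28.95).
Var = αβ/((α+β)²(α+β+1)) = 24.81·28.95/(53.76²·54.76) = 0.00453830; SD = √0.00453830 = 0.0674.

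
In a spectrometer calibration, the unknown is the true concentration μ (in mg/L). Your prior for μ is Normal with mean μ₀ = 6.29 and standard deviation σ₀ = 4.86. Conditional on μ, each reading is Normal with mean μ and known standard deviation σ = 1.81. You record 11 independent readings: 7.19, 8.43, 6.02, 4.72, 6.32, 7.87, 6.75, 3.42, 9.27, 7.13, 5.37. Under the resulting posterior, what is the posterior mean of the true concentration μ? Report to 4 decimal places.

For Normal data with known variance σ², a Normal(μ₀, σ₀²) prior on μ is conjugate. Posterior precision = 1/σ₀² + n/σ²; posterior mean is the precision-weighted average of μ₀ and x̄.
Σxᵢ = 7.19 + 8.43 + 6.02 + 4.72 + 6.32 + 7.87 + 6.75 + 3.42 + 9.27 + 7.13 + 5.37 = 72.49, so n·x̄ = 72.49.
σ₀² = 4.86² = 23.6196, σ² = 1.81² = 3.2761; σ² + n·σ₀² = 3.2761 + 11·23.6196 = 263.0917.
Posterior mean = (μ₀/σ₀² + n·x̄/σ²)/(1/σ₀² + n/σ²) = (σ²·μ₀ + σ₀²·n·x̄)/(σ² + n·σ₀²) = (3.2761·6.29 + 23.6196·72.49)/263.0917 = 1732.791473/263.0917 = 6.5863.

6.5863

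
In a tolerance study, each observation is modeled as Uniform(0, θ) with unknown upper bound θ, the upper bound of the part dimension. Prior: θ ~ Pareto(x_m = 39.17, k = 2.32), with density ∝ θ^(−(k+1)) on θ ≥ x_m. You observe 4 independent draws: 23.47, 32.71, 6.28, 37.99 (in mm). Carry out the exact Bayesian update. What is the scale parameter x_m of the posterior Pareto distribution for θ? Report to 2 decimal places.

A Pareto(scale x_m, shape k) prior on the upper bound θ of Uniform(0, θ) is conjugate: posterior is Pareto(max(x_m, max xᵢ), k + n).
Sample maximum = 37.99; prior scale x_m = 39.17 → posterior scale = max = 39.17.
Posterior shape = 2.32 + 4 = 6.32.
Posterior scale x_m = 39.17.

39.17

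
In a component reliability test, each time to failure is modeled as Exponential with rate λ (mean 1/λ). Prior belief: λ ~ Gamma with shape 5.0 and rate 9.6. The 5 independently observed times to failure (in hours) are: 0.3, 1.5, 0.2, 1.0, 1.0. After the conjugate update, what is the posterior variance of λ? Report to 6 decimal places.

0.054066

With a Gamma(shape α, rate β) prior on the exponential rate λ, the posterior after n observations with total T = Σxᵢ is Gamma(α+n, β+T).
Sum of observations T = 4.0 hours; n = 5.
Posterior: Gamma(5.0+5, 9.6+4.0) = Gamma(10.0, 13.6).
Var = α/β² = 0.054066.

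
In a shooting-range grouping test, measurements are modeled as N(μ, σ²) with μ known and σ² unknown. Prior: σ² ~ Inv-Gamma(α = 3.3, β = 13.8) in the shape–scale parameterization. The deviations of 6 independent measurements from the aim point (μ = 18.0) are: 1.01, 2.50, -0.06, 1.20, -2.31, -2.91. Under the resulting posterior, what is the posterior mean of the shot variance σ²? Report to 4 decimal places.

4.7281

With known mean μ and an Inverse-Gamma(α, β) prior on σ², the Normal likelihood is conjugate: posterior is Inv-Gamma(α + n/2, β + Σ(xᵢ−μ)²/2).
Σ(xᵢ−μ)² = (1.01)² + (2.50)² + (-0.06)² + (1.20)² + (-2.31)² + (-2.91)² = 22.5179.
Posterior: Inv-Gamma(3.3 + 6/2, 13.8 + 22.5179/2) = Inv-Gamma(6.30, 25.05895).
E[σ²|data] = β/(α−1) = 25.05895/5.30 = 4.7281.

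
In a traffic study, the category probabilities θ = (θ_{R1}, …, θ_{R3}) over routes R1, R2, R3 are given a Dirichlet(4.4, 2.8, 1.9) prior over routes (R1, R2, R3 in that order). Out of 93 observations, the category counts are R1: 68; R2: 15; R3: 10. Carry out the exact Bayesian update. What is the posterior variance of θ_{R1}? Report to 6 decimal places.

The Dirichlet prior is conjugate to the Multinomial likelihood: each posterior αⱼ = prior αⱼ + observed count nⱼ.
Posterior concentration: (72.4, 17.8, 11.9), total = 102.1.
Var[θ_j] = α_j(Σα−α_j)/((Σα)²(Σα+1)) = 72.4·29.7/(102.1²·103.1) = 0.002001.

0.002001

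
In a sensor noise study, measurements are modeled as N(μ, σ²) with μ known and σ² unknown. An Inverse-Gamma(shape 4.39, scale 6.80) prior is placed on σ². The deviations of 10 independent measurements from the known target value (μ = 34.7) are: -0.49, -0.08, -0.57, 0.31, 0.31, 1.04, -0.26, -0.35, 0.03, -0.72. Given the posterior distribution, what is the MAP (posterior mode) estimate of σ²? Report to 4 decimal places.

0.7774

With known mean μ and an Inverse-Gamma(α, β) prior on σ², the Normal likelihood is conjugate: posterior is Inv-Gamma(α + n/2, β + Σ(xᵢ−μ)²/2).
Σ(xᵢ−μ)² = (-0.49)² + (-0.08)² + (-0.57)² + (0.31)² + (0.31)² + (1.04)² + (-0.26)² + (-0.35)² + (0.03)² + (-0.72)² = 2.5546.
Posterior: Inv-Gamma(4.39 + 10/2, 6.80 + 2.5546/2) = Inv-Gamma(9.39, 8.07730).
Mode = β/(α+1) = 8.07730/10.39 = 0.7774.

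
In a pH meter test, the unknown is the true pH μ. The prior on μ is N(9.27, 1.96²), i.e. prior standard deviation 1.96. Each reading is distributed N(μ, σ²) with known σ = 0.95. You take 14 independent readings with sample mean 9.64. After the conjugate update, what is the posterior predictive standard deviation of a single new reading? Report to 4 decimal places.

For Normal data with known variance σ², a Normal(μ₀, σ₀²) prior on μ is conjugate. Posterior precision = 1/σ₀² + n/σ²; posterior mean is the precision-weighted average of μ₀ and x̄.
σ₀² = 1.96² = 3.8416, σ² = 0.95² = 0.9025; σ² + n·σ₀² = 0.9025 + 14·3.8416 = 54.6849.
Posterior precision = 1/σ₀² + n/σ² = 1/3.8416 + 14/0.9025 = (σ² + n·σ₀²)/(σ₀²σ²) = 54.6849/(3.8416·0.9025); posterior variance σₙ² = σ₀²σ²/(σ² + n·σ₀²) = 3.8416·0.9025/54.6849 = 0.063400.
Predictive variance for one new observation = σₙ² + σ² = 3.8416·0.9025/54.6849 + 0.9025 = σ²·(σ₀² + 54.6849)/54.6849 = 0.9025·58.5265/54.6849 = 0.965900; SD = √(0.9025·58.5265/54.6849) = 0.9828.

0.9828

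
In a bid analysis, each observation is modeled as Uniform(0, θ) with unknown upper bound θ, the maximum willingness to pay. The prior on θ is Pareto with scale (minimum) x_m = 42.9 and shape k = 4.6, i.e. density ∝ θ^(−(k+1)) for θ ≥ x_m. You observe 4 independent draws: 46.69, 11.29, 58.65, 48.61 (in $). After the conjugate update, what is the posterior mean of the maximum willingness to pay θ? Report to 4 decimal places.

A Pareto(scale x_m, shape k) prior on the upper bound θ of Uniform(0, θ) is conjugate: posterior is Pareto(max(x_m, max xᵢ), k + n).
Sample maximum = 58.65; prior scale x_m = 42.9 → posterior scale = max = 58.65.
Posterior shape = 4.6 + 4 = 8.6.
E[θ|data] = k·x_m/(k−1) = 8.6·58.65/7.6 = 66.3671.

66.3671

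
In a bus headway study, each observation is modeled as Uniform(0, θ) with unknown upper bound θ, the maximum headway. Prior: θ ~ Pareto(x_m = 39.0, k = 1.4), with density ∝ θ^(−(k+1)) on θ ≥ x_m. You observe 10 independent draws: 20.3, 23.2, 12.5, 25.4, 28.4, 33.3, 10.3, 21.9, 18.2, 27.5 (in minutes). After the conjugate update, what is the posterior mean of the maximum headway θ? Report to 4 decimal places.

A Pareto(scale x_m, shape k) prior on the upper bound θ of Uniform(0, θ) is conjugate: posterior is Pareto(max(x_m, max xᵢ), k + n).
Sample maximum = 33.3; prior scale x_m = 39.0 → posterior scale = max = 39.0.
Posterior shape = 1.4 + 10 = 11.4.
E[θ|data] = k·x_m/(k−1) = 11.4·39.0/10.4 = 42.7500.

42.7500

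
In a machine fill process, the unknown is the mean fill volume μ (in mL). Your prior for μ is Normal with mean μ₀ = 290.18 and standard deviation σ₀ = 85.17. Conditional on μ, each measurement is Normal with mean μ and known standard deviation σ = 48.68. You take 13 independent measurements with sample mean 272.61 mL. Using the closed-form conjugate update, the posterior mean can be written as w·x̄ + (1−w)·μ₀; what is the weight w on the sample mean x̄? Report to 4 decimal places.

0.9755

For Normal data with known variance σ², a Normal(μ₀, σ₀²) prior on μ is conjugate. Posterior precision = 1/σ₀² + n/σ²; posterior mean is the precision-weighted average of μ₀ and x̄.
σ₀² = 85.17² = 7253.9289, σ² = 48.68² = 2369.7424. Prior precision 1/σ₀² = 1/7253.9289; data precision n/σ² = 13/2369.7424.
w = (n/σ²)/(1/σ₀² + n/σ²) = n·σ₀²/(σ² + n·σ₀²) = 13·7253.9289/(2369.7424 + 13·7253.9289) = 94301.0757/96670.8181 = 0.9755.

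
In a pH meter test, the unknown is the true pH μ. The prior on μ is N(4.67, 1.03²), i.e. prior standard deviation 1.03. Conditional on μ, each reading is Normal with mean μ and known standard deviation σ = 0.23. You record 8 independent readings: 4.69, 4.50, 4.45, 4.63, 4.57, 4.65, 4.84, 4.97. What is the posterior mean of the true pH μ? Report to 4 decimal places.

4.6625

For Normal data with known variance σ², a Normal(μ₀, σ₀²) prior on μ is conjugate. Posterior precision = 1/σ₀² + n/σ²; posterior mean is the precision-weighted average of μ₀ and x̄.
Σxᵢ = 4.69 + 4.50 + 4.45 + 4.63 + 4.57 + 4.65 + 4.84 + 4.97 = 37.3, so n·x̄ = 37.3.
σ₀² = 1.03² = 1.0609, σ² = 0.23² = 0.0529; σ² + n·σ₀² = 0.0529 + 8·1.0609 = 8.5401.
Posterior mean = (μ₀/σ₀² + n·x̄/σ²)/(1/σ₀² + n/σ²) = (σ²·μ₀ + σ₀²·n·x̄)/(σ² + n·σ₀²) = (0.0529·4.67 + 1.0609·37.3)/8.5401 = 39.818613/8.5401 = 4.6625.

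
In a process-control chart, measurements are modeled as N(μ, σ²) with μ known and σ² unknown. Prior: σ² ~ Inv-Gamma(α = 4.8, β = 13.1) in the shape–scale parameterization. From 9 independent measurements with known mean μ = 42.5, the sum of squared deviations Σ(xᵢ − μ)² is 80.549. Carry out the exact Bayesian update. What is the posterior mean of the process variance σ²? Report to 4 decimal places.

With known mean μ and an Inverse-Gamma(α, β) prior on σ², the Normal likelihood is conjugate: posterior is Inv-Gamma(α + n/2, β + Σ(xᵢ−μ)²/2).
Posterior: Inv-Gamma(4.8 + 9/2, 13.1 + 80.549/2) = Inv-Gamma(9.30, 53.3745).
E[σ²|data] = β/(α−1) = 53.3745/8.30 = 6.4307.

6.4307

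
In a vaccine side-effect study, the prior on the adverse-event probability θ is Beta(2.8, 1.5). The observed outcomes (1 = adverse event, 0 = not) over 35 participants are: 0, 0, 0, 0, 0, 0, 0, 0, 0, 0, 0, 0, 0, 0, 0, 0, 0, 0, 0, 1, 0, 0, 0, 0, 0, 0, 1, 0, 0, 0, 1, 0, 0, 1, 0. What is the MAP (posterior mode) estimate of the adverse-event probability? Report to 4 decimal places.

0.1555

The Beta prior is conjugate to a Binomial/Bernoulli likelihood; the update adds successes to α and failures to β.
Posterior: Beta(α+k, β+n−k) = Beta(2.8+4, 1.5+31) = Beta(6.8, 32.5).
Mode of Beta(a,b) for a,b>1 is (a−1)/(a+b−2) = 5.8/37.3 = 0.1555.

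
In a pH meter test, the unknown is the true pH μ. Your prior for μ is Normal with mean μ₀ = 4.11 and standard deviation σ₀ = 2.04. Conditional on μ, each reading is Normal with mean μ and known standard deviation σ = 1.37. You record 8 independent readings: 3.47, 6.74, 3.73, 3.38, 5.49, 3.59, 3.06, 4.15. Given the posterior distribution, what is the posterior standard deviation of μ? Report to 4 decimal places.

0.4713

For Normal data with known variance σ², a Normal(μ₀, σ₀²) prior on μ is conjugate. Posterior precision = 1/σ₀² + n/σ²; posterior mean is the precision-weighted average of μ₀ and x̄.
σ₀² = 2.04² = 4.1616, σ² = 1.37² = 1.8769; σ² + n·σ₀² = 1.8769 + 8·4.1616 = 35.1697.
Posterior precision = 1/σ₀² + n/σ² = 1/4.1616 + 8/1.8769 = (σ² + n·σ₀²)/(σ₀²σ²) = 35.1697/(4.1616·1.8769); posterior variance σₙ² = σ₀²σ²/(σ² + n·σ₀²) = 4.1616·1.8769/35.1697 = 0.222092.
Posterior SD = √σₙ² = √(4.1616·1.8769/35.1697) = 0.4713.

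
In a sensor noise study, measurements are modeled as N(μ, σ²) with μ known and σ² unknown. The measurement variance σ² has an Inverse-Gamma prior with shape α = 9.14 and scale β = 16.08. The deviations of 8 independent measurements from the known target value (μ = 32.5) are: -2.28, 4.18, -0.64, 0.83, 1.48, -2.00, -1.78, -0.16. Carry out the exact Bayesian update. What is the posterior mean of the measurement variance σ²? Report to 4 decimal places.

With known mean μ and an Inverse-Gamma(α, β) prior on σ², the Normal likelihood is conjugate: posterior is Inv-Gamma(α + n/2, β + Σ(xᵢ−μ)²/2).
Σ(xᵢ−μ)² = (-2.28)² + (4.18)² + (-0.64)² + (0.83)² + (1.48)² + (-2.00)² + (-1.78)² + (-0.16)² = 33.1537.
Posterior: Inv-Gamma(9.14 + 8/2, 16.08 + 33.1537/2) = Inv-Gamma(13.14, 32.65685).
E[σ²|data] = β/(α−1) = 32.65685/12.14 = 2.6900.

2.6900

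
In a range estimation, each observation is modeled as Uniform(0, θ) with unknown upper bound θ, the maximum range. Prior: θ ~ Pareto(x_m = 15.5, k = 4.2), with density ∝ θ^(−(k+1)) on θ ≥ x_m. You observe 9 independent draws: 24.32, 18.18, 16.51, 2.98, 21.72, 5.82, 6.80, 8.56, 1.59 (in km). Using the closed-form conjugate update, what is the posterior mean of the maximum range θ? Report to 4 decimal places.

26.3134

A Pareto(scale x_m, shape k) prior on the upper bound θ of Uniform(0, θ) is conjugate: posterior is Pareto(max(x_m, max xᵢ), k + n).
Sample maximum = 24.32; prior scale x_m = 15.5 → posterior scale = max = 24.32.
Posterior shape = 4.2 + 9 = 13.2.
E[θ|data] = k·x_m/(k−1) = 13.2·24.32/12.2 = 26.3134.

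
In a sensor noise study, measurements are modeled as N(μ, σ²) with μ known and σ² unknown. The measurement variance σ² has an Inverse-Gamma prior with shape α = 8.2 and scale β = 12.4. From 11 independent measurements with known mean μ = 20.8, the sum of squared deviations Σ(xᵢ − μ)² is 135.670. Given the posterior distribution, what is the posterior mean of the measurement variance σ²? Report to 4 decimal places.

With known mean μ and an Inverse-Gamma(α, β) prior on σ², the Normal likelihood is conjugate: posterior is Inv-Gamma(α + n/2, β + Σ(xᵢ−μ)²/2).
Posterior: Inv-Gamma(8.2 + 11/2, 12.4 + 135.670/2) = Inv-Gamma(13.70, 80.2350).
E[σ²|data] = β/(α−1) = 80.2350/12.70 = 6.3177.

6.3177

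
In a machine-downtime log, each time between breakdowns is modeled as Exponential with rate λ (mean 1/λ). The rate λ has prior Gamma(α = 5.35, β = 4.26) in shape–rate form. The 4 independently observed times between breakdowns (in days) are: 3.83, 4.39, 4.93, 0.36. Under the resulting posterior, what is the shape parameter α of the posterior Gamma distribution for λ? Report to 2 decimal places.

With a Gamma(shape α, rate β) prior on the exponential rate λ, the posterior after n observations with total T = Σxᵢ is Gamma(α+n, β+T).
Sum of observations T = 13.51 days; n = 4.
Posterior: Gamma(5.35+4, 4.26+13.51) = Gamma(9.35, 17.77).
Posterior α = 9.35.

9.35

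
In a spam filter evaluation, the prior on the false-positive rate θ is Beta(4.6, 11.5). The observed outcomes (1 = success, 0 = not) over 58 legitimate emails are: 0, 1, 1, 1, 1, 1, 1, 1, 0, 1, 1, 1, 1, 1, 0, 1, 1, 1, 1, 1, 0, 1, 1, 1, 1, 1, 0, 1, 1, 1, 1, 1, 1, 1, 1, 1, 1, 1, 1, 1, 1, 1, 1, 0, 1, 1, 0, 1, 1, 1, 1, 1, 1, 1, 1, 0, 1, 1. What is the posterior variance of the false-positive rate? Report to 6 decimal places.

0.002582

The Beta prior is conjugate to a Binomial/Bernoulli likelihood; the update adds successes to α and failures to β.
Posterior: Beta(α+k, β+n−k) = Beta(4.6+50, 11.5+8) = Beta(54.6, 19.5).
Var = αβ/((α+β)²(α+β+1)) = 54.6·19.5/(74.1²·75.1) = 0.002582.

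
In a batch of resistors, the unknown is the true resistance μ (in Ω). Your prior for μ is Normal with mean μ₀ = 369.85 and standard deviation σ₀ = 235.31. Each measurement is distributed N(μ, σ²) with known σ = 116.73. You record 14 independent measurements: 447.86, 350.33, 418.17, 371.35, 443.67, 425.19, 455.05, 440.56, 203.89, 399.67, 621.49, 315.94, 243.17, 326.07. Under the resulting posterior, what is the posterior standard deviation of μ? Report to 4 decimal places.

For Normal data with known variance σ², a Normal(μ₀, σ₀²) prior on μ is conjugate. Posterior precision = 1/σ₀² + n/σ²; posterior mean is the precision-weighted average of μ₀ and x̄.
σ₀² = 235.31² = 55370.7961, σ² = 116.73² = 13625.8929; σ² + n·σ₀² = 13625.8929 + 14·55370.7961 = 788817.0383.
Posterior precision = 1/σ₀² + n/σ² = 1/55370.7961 + 14/13625.8929 = (σ² + n·σ₀²)/(σ₀²σ²) = 788817.0383/(55370.7961·13625.8929); posterior variance σₙ² = σ₀²σ²/(σ² + n·σ₀²) = 55370.7961·13625.8929/788817.0383 = 956.465823.
Posterior SD = √σₙ² = √(55370.7961·13625.8929/788817.0383) = 30.9268.

30.9268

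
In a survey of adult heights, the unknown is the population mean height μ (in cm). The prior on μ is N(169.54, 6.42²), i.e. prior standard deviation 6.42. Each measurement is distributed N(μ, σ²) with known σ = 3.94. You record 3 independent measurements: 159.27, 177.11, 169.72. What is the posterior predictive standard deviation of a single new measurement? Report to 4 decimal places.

4.4856

For Normal data with known variance σ², a Normal(μ₀, σ₀²) prior on μ is conjugate. Posterior precision = 1/σ₀² + n/σ²; posterior mean is the precision-weighted average of μ₀ and x̄.
σ₀² = 6.42² = 41.2164, σ² = 3.94² = 15.5236; σ² + n·σ₀² = 15.5236 + 3·41.2164 = 139.1728.
Posterior precision = 1/σ₀² + n/σ² = 1/41.2164 + 3/15.5236 = (σ² + n·σ₀²)/(σ₀²σ²) = 139.1728/(41.2164·15.5236); posterior variance σₙ² = σ₀²σ²/(σ² + n·σ₀²) = 41.2164·15.5236/139.1728 = 4.597356.
Predictive variance for one new observation = σₙ² + σ² = 41.2164·15.5236/139.1728 + 15.5236 = σ²·(σ₀² + 139.1728)/139.1728 = 15.5236·180.3892/139.1728 = 20.120956; SD = √(15.5236·180.3892/139.1728) = 4.4856.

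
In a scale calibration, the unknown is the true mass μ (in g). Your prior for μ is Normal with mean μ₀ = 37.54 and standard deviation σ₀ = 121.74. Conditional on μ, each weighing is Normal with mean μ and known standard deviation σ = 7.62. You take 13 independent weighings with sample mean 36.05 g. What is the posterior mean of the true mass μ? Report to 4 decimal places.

For Normal data with known variance σ², a Normal(μ₀, σ₀²) prior on μ is conjugate. Posterior precision = 1/σ₀² + n/σ²; posterior mean is the precision-weighted average of μ₀ and x̄.
n·x̄ = 13·36.05 = 468.65.
σ₀² = 121.74² = 14820.6276, σ² = 7.62² = 58.0644; σ² + n·σ₀² = 58.0644 + 13·14820.6276 = 192726.2232.
Posterior mean = (μ₀/σ₀² + n·x̄/σ²)/(1/σ₀² + n/σ²) = (σ²·μ₀ + σ₀²·n·x̄)/(σ² + n·σ₀²) = (58.0644·37.54 + 14820.6276·468.65)/192726.2232 = 6947866.862316/192726.2232 = 36.0504.

36.0504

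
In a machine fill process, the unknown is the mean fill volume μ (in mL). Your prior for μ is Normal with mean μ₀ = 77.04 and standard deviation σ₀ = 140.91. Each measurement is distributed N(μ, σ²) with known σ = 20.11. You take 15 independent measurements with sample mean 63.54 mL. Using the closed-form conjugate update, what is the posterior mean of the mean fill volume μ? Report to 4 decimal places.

63.5583

For Normal data with known variance σ², a Normal(μ₀, σ₀²) prior on μ is conjugate. Posterior precision = 1/σ₀² + n/σ²; posterior mean is the precision-weighted average of μ₀ and x̄.
n·x̄ = 15·63.54 = 953.1.
σ₀² = 140.91² = 19855.6281, σ² = 20.11² = 404.4121; σ² + n·σ₀² = 404.4121 + 15·19855.6281 = 298238.8336.
Posterior mean = (μ₀/σ₀² + n·x̄/σ²)/(1/σ₀² + n/σ²) = (σ²·μ₀ + σ₀²·n·x̄)/(σ² + n·σ₀²) = (404.4121·77.04 + 19855.6281·953.1)/298238.8336 = 18955555.050294/298238.8336 = 63.5583.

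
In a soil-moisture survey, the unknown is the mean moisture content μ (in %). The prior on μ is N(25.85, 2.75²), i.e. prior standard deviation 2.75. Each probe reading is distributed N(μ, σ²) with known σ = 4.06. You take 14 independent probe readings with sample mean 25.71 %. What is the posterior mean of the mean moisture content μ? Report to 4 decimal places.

For Normal data with known variance σ², a Normal(μ₀, σ₀²) prior on μ is conjugate. Posterior precision = 1/σ₀² + n/σ²; posterior mean is the precision-weighted average of μ₀ and x̄.
n·x̄ = 14·25.71 = 359.94.
σ₀² = 2.75² = 7.5625, σ² = 4.06² = 16.4836; σ² + n·σ₀² = 16.4836 + 14·7.5625 = 122.3586.
Posterior mean = (μ₀/σ₀² + n·x̄/σ²)/(1/σ₀² + n/σ²) = (σ²·μ₀ + σ₀²·n·x̄)/(σ² + n·σ₀²) = (16.4836·25.85 + 7.5625·359.94)/122.3586 = 3148.14731/122.3586 = 25.7289.

25.7289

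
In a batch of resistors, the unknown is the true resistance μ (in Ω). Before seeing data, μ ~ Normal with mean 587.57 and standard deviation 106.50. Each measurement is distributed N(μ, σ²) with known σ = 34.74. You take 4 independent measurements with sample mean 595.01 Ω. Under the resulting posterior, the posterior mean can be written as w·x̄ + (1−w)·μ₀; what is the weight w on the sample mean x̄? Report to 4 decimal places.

For Normal data with known variance σ², a Normal(μ₀, σ₀²) prior on μ is conjugate. Posterior precision = 1/σ₀² + n/σ²; posterior mean is the precision-weighted average of μ₀ and x̄.
σ₀² = 106.50² = 11342.25, σ² = 34.74² = 1206.8676. Prior precision 1/σ₀² = 1/11342.25; data precision n/σ² = 4/1206.8676.
w = (n/σ²)/(1/σ₀² + n/σ²) = n·σ₀²/(σ² + n·σ₀²) = 4·11342.25/(1206.8676 + 4·11342.25) = 45369/46575.8676 = 0.9741.

0.9741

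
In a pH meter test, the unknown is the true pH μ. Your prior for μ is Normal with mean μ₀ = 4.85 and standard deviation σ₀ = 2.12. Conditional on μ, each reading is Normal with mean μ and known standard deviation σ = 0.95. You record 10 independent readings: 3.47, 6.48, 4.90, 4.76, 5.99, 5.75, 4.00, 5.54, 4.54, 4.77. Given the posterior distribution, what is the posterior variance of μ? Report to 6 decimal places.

0.088473

For Normal data with known variance σ², a Normal(μ₀, σ₀²) prior on μ is conjugate. Posterior precision = 1/σ₀² + n/σ²; posterior mean is the precision-weighted average of μ₀ and x̄.
σ₀² = 2.12² = 4.4944, σ² = 0.95² = 0.9025; σ² + n·σ₀² = 0.9025 + 10·4.4944 = 45.8465.
Posterior precision = 1/σ₀² + n/σ² = 1/4.4944 + 10/0.9025 = (σ² + n·σ₀²)/(σ₀²σ²) = 45.8465/(4.4944·0.9025); posterior variance σₙ² = σ₀²σ²/(σ² + n·σ₀²) = 4.4944·0.9025/45.8465 = 0.088473.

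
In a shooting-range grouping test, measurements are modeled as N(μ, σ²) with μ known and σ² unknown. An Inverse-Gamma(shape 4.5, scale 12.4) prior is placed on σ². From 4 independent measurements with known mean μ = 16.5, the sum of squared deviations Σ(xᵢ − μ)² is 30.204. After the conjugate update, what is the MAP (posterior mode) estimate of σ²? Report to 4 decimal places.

With known mean μ and an Inverse-Gamma(α, β) prior on σ², the Normal likelihood is conjugate: posterior is Inv-Gamma(α + n/2, β + Σ(xᵢ−μ)²/2).
Posterior: Inv-Gamma(4.5 + 4/2, 12.4 + 30.204/2) = Inv-Gamma(6.50, 27.5020).
Mode = β/(α+1) = 27.5020/7.50 = 3.6669.

3.6669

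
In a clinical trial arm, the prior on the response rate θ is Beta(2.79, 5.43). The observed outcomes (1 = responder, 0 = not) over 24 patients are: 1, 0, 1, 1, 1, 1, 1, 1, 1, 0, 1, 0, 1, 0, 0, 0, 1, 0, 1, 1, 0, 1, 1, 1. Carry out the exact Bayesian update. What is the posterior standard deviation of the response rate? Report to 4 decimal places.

0.0855

The Beta prior is conjugate to a Binomial/Bernoulli likelihood; the update adds successes to α and failures to β.
Posterior: Beta(α+k, β+n−k) = Beta(2.79+16, 5.43+8) = Beta(18.79, 13.43).
Var = αβ/((α+β)²(α+β+1)) = 18.79·13.43/(32.22²·33.22) = 0.00731732; SD = √0.00731732 = 0.0855.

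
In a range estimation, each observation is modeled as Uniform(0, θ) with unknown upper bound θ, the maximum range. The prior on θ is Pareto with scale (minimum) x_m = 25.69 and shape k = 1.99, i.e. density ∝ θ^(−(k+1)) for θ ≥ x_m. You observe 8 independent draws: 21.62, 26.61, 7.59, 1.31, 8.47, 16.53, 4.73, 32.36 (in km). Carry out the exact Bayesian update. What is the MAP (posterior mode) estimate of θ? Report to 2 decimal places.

32.36

A Pareto(scale x_m, shape k) prior on the upper bound θ of Uniform(0, θ) is conjugate: posterior is Pareto(max(x_m, max xᵢ), k + n).
Sample maximum = 32.36; prior scale x_m = 25.69 → posterior scale = max = 32.36.
Posterior shape = 1.99 + 8 = 9.99.
The Pareto density is decreasing on [x_m, ∞), so the mode is x_m = 32.36.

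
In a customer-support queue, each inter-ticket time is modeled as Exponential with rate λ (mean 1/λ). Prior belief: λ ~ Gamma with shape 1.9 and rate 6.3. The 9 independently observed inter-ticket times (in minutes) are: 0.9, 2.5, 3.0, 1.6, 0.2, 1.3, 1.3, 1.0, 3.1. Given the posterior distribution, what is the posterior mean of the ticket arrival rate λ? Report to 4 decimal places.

With a Gamma(shape α, rate β) prior on the exponential rate λ, the posterior after n observations with total T = Σxᵢ is Gamma(α+n, β+T).
Sum of observations T = 14.9 minutes; n = 9.
Posterior: Gamma(1.9+9, 6.3+14.9) = Gamma(10.9, 21.2).
Posterior mean of λ = α/β = 10.9/21.2 = 0.5142.

0.5142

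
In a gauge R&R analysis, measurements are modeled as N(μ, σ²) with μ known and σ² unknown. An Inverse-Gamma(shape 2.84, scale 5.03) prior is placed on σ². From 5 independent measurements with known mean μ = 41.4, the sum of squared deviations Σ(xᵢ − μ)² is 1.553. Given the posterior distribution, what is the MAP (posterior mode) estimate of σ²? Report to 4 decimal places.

0.9159

With known mean μ and an Inverse-Gamma(α, β) prior on σ², the Normal likelihood is conjugate: posterior is Inv-Gamma(α + n/2, β + Σ(xᵢ−μ)²/2).
Posterior: Inv-Gamma(2.84 + 5/2, 5.03 + 1.553/2) = Inv-Gamma(5.34, 5.8065).
Mode = β/(α+1) = 5.8065/6.34 = 0.9159.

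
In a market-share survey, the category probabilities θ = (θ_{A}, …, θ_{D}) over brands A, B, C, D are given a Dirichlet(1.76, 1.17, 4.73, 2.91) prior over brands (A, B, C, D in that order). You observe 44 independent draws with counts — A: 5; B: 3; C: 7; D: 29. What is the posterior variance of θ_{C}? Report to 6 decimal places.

The Dirichlet prior is conjugate to the Multinomial likelihood: each posterior αⱼ = prior αⱼ + observed count nⱼ.
Posterior concentration: (6.76, 4.17, 11.73, 31.91), total = 54.57.
Var[θ_j] = α_j(Σα−α_j)/((Σα)²(Σα+1)) = 11.73·42.84/(54.57²·55.57) = 0.003037.

0.003037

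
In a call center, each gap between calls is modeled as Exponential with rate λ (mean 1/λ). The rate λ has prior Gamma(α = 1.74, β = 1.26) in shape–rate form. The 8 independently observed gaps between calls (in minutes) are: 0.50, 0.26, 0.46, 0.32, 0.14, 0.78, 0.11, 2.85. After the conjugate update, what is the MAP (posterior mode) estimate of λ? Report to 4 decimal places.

1.3084

With a Gamma(shape α, rate β) prior on the exponential rate λ, the posterior after n observations with total T = Σxᵢ is Gamma(α+n, β+T).
Sum of observations T = 5.42 minutes; n = 8.
Posterior: Gamma(1.74+8, 1.26+5.42) = Gamma(9.74, 6.68).
Mode = (α−1)/β = 1.3084.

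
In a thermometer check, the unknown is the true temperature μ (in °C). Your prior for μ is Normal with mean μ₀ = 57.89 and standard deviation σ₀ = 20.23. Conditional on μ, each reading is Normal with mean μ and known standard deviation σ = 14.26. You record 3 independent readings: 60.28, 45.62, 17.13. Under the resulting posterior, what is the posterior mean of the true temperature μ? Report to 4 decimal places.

43.4085

For Normal data with known variance σ², a Normal(μ₀, σ₀²) prior on μ is conjugate. Posterior precision = 1/σ₀² + n/σ²; posterior mean is the precision-weighted average of μ₀ and x̄.
Σxᵢ = 60.28 + 45.62 + 17.13 = 123.03, so n·x̄ = 123.03.
σ₀² = 20.23² = 409.2529, σ² = 14.26² = 203.3476; σ² + n·σ₀² = 203.3476 + 3·409.2529 = 1431.1063.
Posterior mean = (μ₀/σ₀² + n·x̄/σ²)/(1/σ₀² + n/σ²) = (σ²·μ₀ + σ₀²·n·x̄)/(σ² + n·σ₀²) = (203.3476·57.89 + 409.2529·123.03)/1431.1063 = 62122.176851/1431.1063 = 43.4085.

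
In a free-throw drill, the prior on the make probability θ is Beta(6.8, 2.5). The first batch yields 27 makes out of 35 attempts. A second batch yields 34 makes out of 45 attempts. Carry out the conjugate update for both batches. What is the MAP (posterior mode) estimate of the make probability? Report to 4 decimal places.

0.7652

The Beta prior is conjugate to a Binomial/Bernoulli likelihood; the update adds successes to α and failures to β.
After batch 1: Beta(6.8+27, 2.5+8) = Beta(33.8, 10.5).
After batch 2: Beta(33.8+34, 10.5+11) = Beta(67.8, 21.5).
Mode of Beta(a,b) for a,b>1 is (a−1)/(a+b−2) = 66.8/87.3 = 0.7652.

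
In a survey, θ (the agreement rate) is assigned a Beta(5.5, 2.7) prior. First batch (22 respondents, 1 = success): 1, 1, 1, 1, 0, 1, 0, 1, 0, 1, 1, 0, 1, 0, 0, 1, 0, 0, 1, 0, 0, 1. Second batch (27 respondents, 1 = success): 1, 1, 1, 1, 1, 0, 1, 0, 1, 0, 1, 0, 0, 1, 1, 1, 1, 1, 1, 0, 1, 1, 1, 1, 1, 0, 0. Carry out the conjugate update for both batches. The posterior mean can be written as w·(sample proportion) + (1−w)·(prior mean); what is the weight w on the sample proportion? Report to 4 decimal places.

0.8566

The Beta prior is conjugate to a Binomial/Bernoulli likelihood; the update adds successes to α and failures to β.
Total number of respondents: n = 22 + 27 = 49.
Posterior mean = (α₀+k)/(α₀+β₀+n) = [n/(α₀+β₀+n)]·(k/n) + [(α₀+β₀)/(α₀+β₀+n)]·α₀/(α₀+β₀), so only n and the prior enter the weight.
The weight on the data is w = n/(α₀+β₀+n) = 49/(5.5+2.7+49) = 49/57.2 = 0.8566.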